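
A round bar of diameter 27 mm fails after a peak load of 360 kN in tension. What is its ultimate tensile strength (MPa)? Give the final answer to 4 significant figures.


A0 = pi*(d/2)^2 = pi*(27/2)^2 = 572.555 mm^2
UTS = F_max / A0 = 360*1000 / 572.555
UTS = 628.8 MPa


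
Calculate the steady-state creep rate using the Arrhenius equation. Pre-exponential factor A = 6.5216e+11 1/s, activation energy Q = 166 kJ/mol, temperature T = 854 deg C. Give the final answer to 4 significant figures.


rate = A * exp(-Q / (R*T))
T = 854 + 273.15 = 1127.15 K
rate = 6.5216e+11 * exp(-166e3 / (8.314 * 1127.15))
rate = 13220 1/s


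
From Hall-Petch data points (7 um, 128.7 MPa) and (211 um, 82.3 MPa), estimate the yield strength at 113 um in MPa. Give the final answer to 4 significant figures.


sigma_y = sigma0 + k / sqrt(d)
1/sqrt(d1) = 1/sqrt(7e-06) = 377.964;  1/sqrt(d2) = 68.8428
k = (sigma1 - sigma2) / (1/sqrt(d1) - 1/sqrt(d2)) = (128.7 - 82.3) / (377.964 - 68.8428) = 0.150103 MPa*m^0.5
sigma0 = sigma1 - k/sqrt(d1) = 128.7 - 0.150103*377.964 = 71.9665 MPa
sigma_y(d3) = 71.9665 + 0.150103 / sqrt(1.13e-04) = 86.09 MPa


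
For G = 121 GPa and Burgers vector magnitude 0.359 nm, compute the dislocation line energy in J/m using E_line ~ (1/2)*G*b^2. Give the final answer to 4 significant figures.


E = G*b^2/2
b = 0.359 nm = 3.59e-10 m
G = 121 GPa = 1.21e+11 Pa
E = 0.5 * 1.21e+11 * (3.59e-10)^2
E = 7.797e-09 J/m


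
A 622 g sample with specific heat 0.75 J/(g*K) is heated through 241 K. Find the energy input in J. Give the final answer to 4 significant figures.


Q = m * cp * dT
Q = 622 * 0.75 * 241
Q = 112400 J


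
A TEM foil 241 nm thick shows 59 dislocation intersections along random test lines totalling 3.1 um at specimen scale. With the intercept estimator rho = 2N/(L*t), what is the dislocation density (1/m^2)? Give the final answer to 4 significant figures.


rho = 2N / (L * t)
L = 3.1 um = 3.1e-06 m, t = 241 nm = 2.41e-07 m
rho = 2 * 59 / (3.1e-06 * 2.41e-07)
rho = 1.579e+14 1/m^2


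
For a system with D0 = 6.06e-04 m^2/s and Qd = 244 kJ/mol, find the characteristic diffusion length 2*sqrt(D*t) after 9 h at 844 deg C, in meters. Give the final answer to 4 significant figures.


Step 1: D = D0 * exp(-Qd/(R*T))
T = 1117.15 K
D = 6.06e-04 * exp(-244e3 / (8.314 * 1117.15)) = 2.36233e-15 m^2/s
Step 2: L = 2*sqrt(D*t)
t = 9 h = 32400 s
L = 2*sqrt(2.36233e-15 * 32400) = 1.75e-05 m


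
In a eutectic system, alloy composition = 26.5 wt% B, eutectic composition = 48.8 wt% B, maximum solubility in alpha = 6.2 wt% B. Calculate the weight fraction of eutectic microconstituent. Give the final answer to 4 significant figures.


f_primary = (C_e - C0) / (C_e - C_alpha_max)
f_primary = (48.8 - 26.5) / (48.8 - 6.2)
f_primary = 0.523474
f_eutectic = 1 - 0.523474 = 0.4765


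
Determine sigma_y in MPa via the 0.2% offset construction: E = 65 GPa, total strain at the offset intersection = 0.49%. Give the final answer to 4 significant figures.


Offset strain = 0.002
Elastic strain at yield = total_strain - offset = 4.9e-03 - 0.002 = 2.9e-03
sigma_y = E * elastic_strain = 65000 * 2.9e-03
sigma_y = 188.5 MPa


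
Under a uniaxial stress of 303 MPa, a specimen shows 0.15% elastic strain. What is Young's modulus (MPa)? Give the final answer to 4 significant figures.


E = sigma / epsilon
epsilon = 0.15% = 1.5e-03
E = 303 / 1.5e-03
E = 202000 MPa


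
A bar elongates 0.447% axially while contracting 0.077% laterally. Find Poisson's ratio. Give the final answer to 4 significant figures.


nu = -epsilon_lat / epsilon_axial
Lateral strain is contraction (negative), so using magnitudes:
nu = 0.077 / 0.447
nu = 0.1723


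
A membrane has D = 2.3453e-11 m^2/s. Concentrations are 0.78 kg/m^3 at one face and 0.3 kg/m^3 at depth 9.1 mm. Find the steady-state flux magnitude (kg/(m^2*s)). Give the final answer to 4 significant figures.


J = -D * (dC/dx) = D * (C1 - C2) / dx
J = 2.3453e-11 * (0.78 - 0.3) / 9.1e-03
J = 1.237e-09 kg/(m^2*s)


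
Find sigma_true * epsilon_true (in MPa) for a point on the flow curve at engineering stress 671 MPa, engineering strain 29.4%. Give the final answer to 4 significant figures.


sigma_true = sigma_eng * (1 + epsilon_eng)
sigma_true = 671 * (1 + 0.294) = 868.274 MPa
epsilon_true = ln(1 + epsilon_eng)
epsilon_true = ln(1 + 0.294) = 0.257738
sigma_true * epsilon_true = 868.274 * 0.257738 = 223.8 MPa


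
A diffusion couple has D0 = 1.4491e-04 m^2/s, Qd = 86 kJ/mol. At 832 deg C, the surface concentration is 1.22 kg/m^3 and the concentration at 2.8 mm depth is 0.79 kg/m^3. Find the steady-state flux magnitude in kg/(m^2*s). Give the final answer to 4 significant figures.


Step 1: D = D0 * exp(-Qd/(R*T))
T = 832 + 273.15 = 1105.15 K
D = 1.4491e-04 * exp(-86e3 / (8.314 * 1105.15)) = 1.24791e-08 m^2/s
Step 2: J = D * (C1 - C2) / dx
J = 1.24791e-08 * (1.22 - 0.79) / 2.8e-03
J = 1.916e-06 kg/(m^2*s)


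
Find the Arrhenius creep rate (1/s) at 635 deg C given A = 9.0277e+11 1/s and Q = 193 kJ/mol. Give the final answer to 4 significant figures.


rate = A * exp(-Q / (R*T))
T = 635 + 273.15 = 908.15 K
rate = 9.0277e+11 * exp(-193e3 / (8.314 * 908.15))
rate = 7.149 1/s


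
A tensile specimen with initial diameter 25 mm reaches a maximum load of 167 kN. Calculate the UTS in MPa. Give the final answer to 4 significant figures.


A0 = pi*(d/2)^2 = pi*(25/2)^2 = 490.874 mm^2
UTS = F_max / A0 = 167*1000 / 490.874
UTS = 340.2 MPa


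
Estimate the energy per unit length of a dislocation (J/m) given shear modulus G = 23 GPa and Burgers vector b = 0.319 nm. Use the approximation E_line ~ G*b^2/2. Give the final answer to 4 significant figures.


E = G*b^2/2
b = 0.319 nm = 3.19e-10 m
G = 23 GPa = 2.3e+10 Pa
E = 0.5 * 2.3e+10 * (3.19e-10)^2
E = 1.17e-09 J/m


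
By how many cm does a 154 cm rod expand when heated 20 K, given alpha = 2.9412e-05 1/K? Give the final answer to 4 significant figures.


dL = L0 * alpha * dT
dL = 154 * 2.9412e-05 * 20
dL = 0.09059 cm


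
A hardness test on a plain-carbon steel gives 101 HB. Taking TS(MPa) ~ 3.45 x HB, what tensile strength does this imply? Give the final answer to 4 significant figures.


TS (MPa) = 3.45 * HB
TS = 3.45 * 101
TS = 348.5 MPa


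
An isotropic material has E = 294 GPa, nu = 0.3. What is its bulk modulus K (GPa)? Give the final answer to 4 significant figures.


K = E / (3*(1-2*nu))
K = 294 / (3*(1-2*0.3))
K = 245 GPa


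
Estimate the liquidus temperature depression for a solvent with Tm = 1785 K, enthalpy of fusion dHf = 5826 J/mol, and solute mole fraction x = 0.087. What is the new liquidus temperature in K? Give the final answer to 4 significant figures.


dT = R*Tm^2*x / dHf
dT = 8.314 * 1785^2 * 0.087 / 5826
dT = 395.581 K
T_new = 1785 - 395.581 = 1389 K


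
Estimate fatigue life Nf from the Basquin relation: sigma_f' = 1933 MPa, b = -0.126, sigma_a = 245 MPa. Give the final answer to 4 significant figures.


sigma_a = sigma_f' * (2*Nf)^b
2*Nf = (sigma_a / sigma_f')^(1/b)
2*Nf = (245 / 1933)^(1/-0.126)
2*Nf = 1.31695e+07
Nf = 6.585e+06 cycles


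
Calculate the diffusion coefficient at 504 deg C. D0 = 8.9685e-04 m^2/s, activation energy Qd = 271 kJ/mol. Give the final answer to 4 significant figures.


D = D0 * exp(-Qd / (R*T))
T = 777.15 K
D = 8.9685e-04 * exp(-271e3 / (8.314 * 777.15))
D = 5.462e-22 m^2/s


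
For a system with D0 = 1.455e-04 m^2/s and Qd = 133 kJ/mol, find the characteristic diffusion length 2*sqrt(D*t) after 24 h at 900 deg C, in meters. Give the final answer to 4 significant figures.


Step 1: D = D0 * exp(-Qd/(R*T))
T = 1173.15 K
D = 1.455e-04 * exp(-133e3 / (8.314 * 1173.15)) = 1.74104e-10 m^2/s
Step 2: L = 2*sqrt(D*t)
t = 24 h = 86400 s
L = 2*sqrt(1.74104e-10 * 86400) = 7.757e-03 m


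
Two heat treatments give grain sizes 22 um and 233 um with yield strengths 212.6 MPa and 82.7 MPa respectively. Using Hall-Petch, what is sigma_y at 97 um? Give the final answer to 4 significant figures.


sigma_y = sigma0 + k / sqrt(d)
1/sqrt(d1) = 1/sqrt(2.2e-05) = 213.201;  1/sqrt(d2) = 65.5122
k = (sigma1 - sigma2) / (1/sqrt(d1) - 1/sqrt(d2)) = (212.6 - 82.7) / (213.201 - 65.5122) = 0.879554 MPa*m^0.5
sigma0 = sigma1 - k/sqrt(d1) = 212.6 - 0.879554*213.201 = 25.0785 MPa
sigma_y(d3) = 25.0785 + 0.879554 / sqrt(9.7e-05) = 114.4 MPa


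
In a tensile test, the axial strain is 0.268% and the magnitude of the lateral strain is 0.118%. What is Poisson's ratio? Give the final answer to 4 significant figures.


nu = -epsilon_lat / epsilon_axial
Lateral strain is contraction (negative), so using magnitudes:
nu = 0.118 / 0.268
nu = 0.4403


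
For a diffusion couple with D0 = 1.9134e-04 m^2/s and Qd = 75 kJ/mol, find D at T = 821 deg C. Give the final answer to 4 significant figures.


D = D0 * exp(-Qd / (R*T))
T = 1094.15 K
D = 1.9134e-04 * exp(-75e3 / (8.314 * 1094.15))
D = 5.026e-08 m^2/s


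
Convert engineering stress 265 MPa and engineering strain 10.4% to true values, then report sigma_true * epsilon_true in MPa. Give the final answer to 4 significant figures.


sigma_true = sigma_eng * (1 + epsilon_eng)
sigma_true = 265 * (1 + 0.104) = 292.56 MPa
epsilon_true = ln(1 + epsilon_eng)
epsilon_true = ln(1 + 0.104) = 0.0989399
sigma_true * epsilon_true = 292.56 * 0.0989399 = 28.95 MPa


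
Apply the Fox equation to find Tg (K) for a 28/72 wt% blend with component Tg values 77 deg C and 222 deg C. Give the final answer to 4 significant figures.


1/Tg = w1/Tg1 + w2/Tg2 (in Kelvin)
Tg1 = 350.15 K, Tg2 = 495.15 K
1/Tg = 0.28/350.15 + 0.72/495.15
Tg = 443.7 K


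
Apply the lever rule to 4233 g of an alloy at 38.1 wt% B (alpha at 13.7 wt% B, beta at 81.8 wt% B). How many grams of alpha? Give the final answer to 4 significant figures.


f_alpha = (C_beta - C0) / (C_beta - C_alpha)
f_alpha = (81.8 - 38.1) / (81.8 - 13.7) = 0.641703
m_alpha = f_alpha * m_total = 0.641703 * 4233 = 2716 g


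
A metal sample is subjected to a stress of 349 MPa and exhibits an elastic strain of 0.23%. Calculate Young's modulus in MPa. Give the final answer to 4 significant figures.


E = sigma / epsilon
epsilon = 0.23% = 2.3e-03
E = 349 / 2.3e-03
E = 151700 MPa


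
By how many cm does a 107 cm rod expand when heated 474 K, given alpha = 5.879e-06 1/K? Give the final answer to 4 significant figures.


dL = L0 * alpha * dT
dL = 107 * 5.879e-06 * 474
dL = 0.2982 cm


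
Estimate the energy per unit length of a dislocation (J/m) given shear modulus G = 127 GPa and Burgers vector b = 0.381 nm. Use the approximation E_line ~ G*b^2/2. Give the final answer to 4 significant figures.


E = G*b^2/2
b = 0.381 nm = 3.81e-10 m
G = 127 GPa = 1.27e+11 Pa
E = 0.5 * 1.27e+11 * (3.81e-10)^2
E = 9.218e-09 J/m


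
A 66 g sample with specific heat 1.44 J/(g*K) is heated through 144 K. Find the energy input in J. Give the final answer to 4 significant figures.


Q = m * cp * dT
Q = 66 * 1.44 * 144
Q = 13690 J


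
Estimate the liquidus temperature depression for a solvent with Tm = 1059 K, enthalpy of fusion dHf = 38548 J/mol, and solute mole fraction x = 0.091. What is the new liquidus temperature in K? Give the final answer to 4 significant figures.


dT = R*Tm^2*x / dHf
dT = 8.314 * 1059^2 * 0.091 / 38548
dT = 22.0111 K
T_new = 1059 - 22.0111 = 1037 K


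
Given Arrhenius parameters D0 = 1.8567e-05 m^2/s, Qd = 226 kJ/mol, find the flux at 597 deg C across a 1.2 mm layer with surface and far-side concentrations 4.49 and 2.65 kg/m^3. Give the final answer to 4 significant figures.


Step 1: D = D0 * exp(-Qd/(R*T))
T = 597 + 273.15 = 870.15 K
D = 1.8567e-05 * exp(-226e3 / (8.314 * 870.15)) = 5.03028e-19 m^2/s
Step 2: J = D * (C1 - C2) / dx
J = 5.03028e-19 * (4.49 - 2.65) / 1.2e-03
J = 7.713e-16 kg/(m^2*s)


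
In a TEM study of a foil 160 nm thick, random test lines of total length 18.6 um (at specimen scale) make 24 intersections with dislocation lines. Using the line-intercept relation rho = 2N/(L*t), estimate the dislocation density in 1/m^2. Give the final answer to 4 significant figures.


rho = 2N / (L * t)
L = 18.6 um = 1.86e-05 m, t = 160 nm = 1.6e-07 m
rho = 2 * 24 / (1.86e-05 * 1.6e-07)
rho = 1.613e+13 1/m^2


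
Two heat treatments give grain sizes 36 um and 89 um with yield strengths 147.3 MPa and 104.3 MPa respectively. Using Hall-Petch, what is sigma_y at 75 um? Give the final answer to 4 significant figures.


sigma_y = sigma0 + k / sqrt(d)
1/sqrt(d1) = 1/sqrt(3.6e-05) = 166.667;  1/sqrt(d2) = 106
k = (sigma1 - sigma2) / (1/sqrt(d1) - 1/sqrt(d2)) = (147.3 - 104.3) / (166.667 - 106) = 0.708789 MPa*m^0.5
sigma0 = sigma1 - k/sqrt(d1) = 147.3 - 0.708789*166.667 = 29.1685 MPa
sigma_y(d3) = 29.1685 + 0.708789 / sqrt(7.5e-05) = 111 MPa


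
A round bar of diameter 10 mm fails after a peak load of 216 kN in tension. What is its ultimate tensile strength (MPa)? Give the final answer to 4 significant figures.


A0 = pi*(d/2)^2 = pi*(10/2)^2 = 78.5398 mm^2
UTS = F_max / A0 = 216*1000 / 78.5398
UTS = 2750 MPa


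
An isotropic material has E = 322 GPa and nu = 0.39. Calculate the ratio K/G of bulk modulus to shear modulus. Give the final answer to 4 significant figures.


G = E / (2*(1+nu))
G = 322 / (2*(1+0.39)) = 115.827 GPa
K = E / (3*(1-2*nu))
K = 322 / (3*(1-2*0.39)) = 487.879 GPa
K/G = 487.879 / 115.827 = 4.212


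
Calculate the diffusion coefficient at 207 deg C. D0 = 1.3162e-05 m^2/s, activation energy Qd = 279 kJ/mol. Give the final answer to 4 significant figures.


D = D0 * exp(-Qd / (R*T))
T = 480.15 K
D = 1.3162e-05 * exp(-279e3 / (8.314 * 480.15))
D = 5.839e-36 m^2/s


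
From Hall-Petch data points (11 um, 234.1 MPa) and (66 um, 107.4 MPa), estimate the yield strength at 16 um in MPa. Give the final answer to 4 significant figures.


sigma_y = sigma0 + k / sqrt(d)
1/sqrt(d1) = 1/sqrt(1.1e-05) = 301.511;  1/sqrt(d2) = 123.091
k = (sigma1 - sigma2) / (1/sqrt(d1) - 1/sqrt(d2)) = (234.1 - 107.4) / (301.511 - 123.091) = 0.710123 MPa*m^0.5
sigma0 = sigma1 - k/sqrt(d1) = 234.1 - 0.710123*301.511 = 19.9899 MPa
sigma_y(d3) = 19.9899 + 0.710123 / sqrt(1.6e-05) = 197.5 MPa


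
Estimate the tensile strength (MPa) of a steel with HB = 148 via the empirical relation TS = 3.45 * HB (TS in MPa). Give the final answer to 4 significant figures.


TS (MPa) = 3.45 * HB
TS = 3.45 * 148
TS = 510.6 MPa


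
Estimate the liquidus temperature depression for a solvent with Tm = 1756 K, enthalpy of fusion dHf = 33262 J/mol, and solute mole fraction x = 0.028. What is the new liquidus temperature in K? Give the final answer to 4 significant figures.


dT = R*Tm^2*x / dHf
dT = 8.314 * 1756^2 * 0.028 / 33262
dT = 21.5809 K
T_new = 1756 - 21.5809 = 1734 K


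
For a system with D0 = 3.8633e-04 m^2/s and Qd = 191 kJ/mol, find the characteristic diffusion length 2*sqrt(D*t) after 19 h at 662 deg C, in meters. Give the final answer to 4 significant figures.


Step 1: D = D0 * exp(-Qd/(R*T))
T = 935.15 K
D = 3.8633e-04 * exp(-191e3 / (8.314 * 935.15)) = 8.27738e-15 m^2/s
Step 2: L = 2*sqrt(D*t)
t = 19 h = 68400 s
L = 2*sqrt(8.27738e-15 * 68400) = 4.759e-05 m


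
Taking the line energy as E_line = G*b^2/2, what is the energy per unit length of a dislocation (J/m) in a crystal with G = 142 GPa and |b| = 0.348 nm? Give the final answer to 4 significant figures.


E = G*b^2/2
b = 0.348 nm = 3.48e-10 m
G = 142 GPa = 1.42e+11 Pa
E = 0.5 * 1.42e+11 * (3.48e-10)^2
E = 8.598e-09 J/m


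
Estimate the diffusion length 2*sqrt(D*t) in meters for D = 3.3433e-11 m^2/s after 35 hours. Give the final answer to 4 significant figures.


t = 35 hr = 126000 s
Diffusion length = 2*sqrt(D*t)
= 2*sqrt(3.3433e-11 * 126000)
= 4.105e-03 m


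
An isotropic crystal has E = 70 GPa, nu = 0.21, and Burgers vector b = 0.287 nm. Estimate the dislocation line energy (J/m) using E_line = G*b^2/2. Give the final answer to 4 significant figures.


Step 1: G = E / (2*(1+nu))
G = 70 / (2*(1+0.21)) = 28.9256 GPa = 2.89256e+10 Pa
Step 2: E_line = G*b^2/2
b = 0.287 nm = 2.87e-10 m
E_line = 0.5 * 2.89256e+10 * (2.87e-10)^2 = 1.191e-09 J/m


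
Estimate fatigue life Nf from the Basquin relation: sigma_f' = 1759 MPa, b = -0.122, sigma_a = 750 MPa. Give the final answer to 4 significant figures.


sigma_a = sigma_f' * (2*Nf)^b
2*Nf = (sigma_a / sigma_f')^(1/b)
2*Nf = (750 / 1759)^(1/-0.122)
2*Nf = 1082.59
Nf = 541.3 cycles


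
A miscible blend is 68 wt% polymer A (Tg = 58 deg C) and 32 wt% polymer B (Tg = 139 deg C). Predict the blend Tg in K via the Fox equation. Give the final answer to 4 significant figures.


1/Tg = w1/Tg1 + w2/Tg2 (in Kelvin)
Tg1 = 331.15 K, Tg2 = 412.15 K
1/Tg = 0.68/331.15 + 0.32/412.15
Tg = 353.4 K


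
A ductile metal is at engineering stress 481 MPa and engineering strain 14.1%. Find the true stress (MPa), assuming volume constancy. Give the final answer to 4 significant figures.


sigma_true = sigma_eng * (1 + epsilon_eng)
sigma_true = 481 * (1 + 0.141)
sigma_true = 548.8 MPa


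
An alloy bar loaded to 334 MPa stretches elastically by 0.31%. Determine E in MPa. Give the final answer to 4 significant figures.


E = sigma / epsilon
epsilon = 0.31% = 3.1e-03
E = 334 / 3.1e-03
E = 107700 MPa


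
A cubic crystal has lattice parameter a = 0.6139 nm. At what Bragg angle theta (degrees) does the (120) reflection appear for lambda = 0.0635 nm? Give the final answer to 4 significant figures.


d = a / sqrt(h^2+k^2+l^2)
d = 0.6139 / sqrt(5) = 0.274544 nm
lambda = 2*d*sin(theta)  =>  sin(theta) = lambda / (2*d)
sin(theta) = 0.0635 / (2 * 0.274544) = 0.115646
theta = 6.641 deg


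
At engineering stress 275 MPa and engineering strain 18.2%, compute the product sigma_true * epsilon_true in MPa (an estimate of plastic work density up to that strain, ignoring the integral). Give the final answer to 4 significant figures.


sigma_true = sigma_eng * (1 + epsilon_eng)
sigma_true = 275 * (1 + 0.182) = 325.05 MPa
epsilon_true = ln(1 + epsilon_eng)
epsilon_true = ln(1 + 0.182) = 0.167208
sigma_true * epsilon_true = 325.05 * 0.167208 = 54.35 MPa


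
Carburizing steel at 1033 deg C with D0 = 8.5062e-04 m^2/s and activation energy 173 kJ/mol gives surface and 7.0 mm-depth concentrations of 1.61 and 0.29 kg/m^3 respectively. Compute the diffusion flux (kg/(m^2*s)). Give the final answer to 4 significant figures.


Step 1: D = D0 * exp(-Qd/(R*T))
T = 1033 + 273.15 = 1306.15 K
D = 8.5062e-04 * exp(-173e3 / (8.314 * 1306.15)) = 1.02563e-10 m^2/s
Step 2: J = D * (C1 - C2) / dx
J = 1.02563e-10 * (1.61 - 0.29) / 7e-03
J = 1.934e-08 kg/(m^2*s)


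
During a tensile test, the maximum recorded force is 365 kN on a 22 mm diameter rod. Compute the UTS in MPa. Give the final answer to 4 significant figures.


A0 = pi*(d/2)^2 = pi*(22/2)^2 = 380.133 mm^2
UTS = F_max / A0 = 365*1000 / 380.133
UTS = 960.2 MPa


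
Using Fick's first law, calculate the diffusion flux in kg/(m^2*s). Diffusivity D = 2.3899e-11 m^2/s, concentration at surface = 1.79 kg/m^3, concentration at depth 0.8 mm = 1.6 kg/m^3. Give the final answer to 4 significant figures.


J = -D * (dC/dx) = D * (C1 - C2) / dx
J = 2.3899e-11 * (1.79 - 1.6) / 8e-04
J = 5.676e-09 kg/(m^2*s)


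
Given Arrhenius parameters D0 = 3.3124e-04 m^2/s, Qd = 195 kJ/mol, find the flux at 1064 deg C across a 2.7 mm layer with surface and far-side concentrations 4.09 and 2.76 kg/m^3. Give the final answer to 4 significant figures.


Step 1: D = D0 * exp(-Qd/(R*T))
T = 1064 + 273.15 = 1337.15 K
D = 3.3124e-04 * exp(-195e3 / (8.314 * 1337.15)) = 7.9865e-12 m^2/s
Step 2: J = D * (C1 - C2) / dx
J = 7.9865e-12 * (4.09 - 2.76) / 2.7e-03
J = 3.934e-09 kg/(m^2*s)


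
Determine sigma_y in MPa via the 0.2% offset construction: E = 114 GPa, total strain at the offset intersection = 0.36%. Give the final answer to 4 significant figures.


Offset strain = 0.002
Elastic strain at yield = total_strain - offset = 3.6e-03 - 0.002 = 1.6e-03
sigma_y = E * elastic_strain = 114000 * 1.6e-03
sigma_y = 182.4 MPa


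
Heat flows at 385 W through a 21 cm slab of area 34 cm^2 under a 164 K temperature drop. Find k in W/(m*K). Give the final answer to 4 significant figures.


k = Q*L / (A*dT)
L = 0.21 m, A = 3.4e-03 m^2
k = 385 * 0.21 / (3.4e-03 * 164)
k = 145 W/(m*K)


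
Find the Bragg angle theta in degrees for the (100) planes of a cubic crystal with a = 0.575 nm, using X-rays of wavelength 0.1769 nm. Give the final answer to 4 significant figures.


d = a / sqrt(h^2+k^2+l^2)
d = 0.575 / sqrt(1) = 0.575 nm
lambda = 2*d*sin(theta)  =>  sin(theta) = lambda / (2*d)
sin(theta) = 0.1769 / (2 * 0.575) = 0.153826
theta = 8.849 deg


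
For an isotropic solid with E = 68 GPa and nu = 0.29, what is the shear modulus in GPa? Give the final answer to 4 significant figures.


G = E / (2*(1+nu))
G = 68 / (2*(1+0.29))
G = 26.36 GPa


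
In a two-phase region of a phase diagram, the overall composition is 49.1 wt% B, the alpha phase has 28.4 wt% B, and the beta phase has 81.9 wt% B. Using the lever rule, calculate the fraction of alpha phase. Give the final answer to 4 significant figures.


f_alpha = (C_beta - C0) / (C_beta - C_alpha)
f_alpha = (81.9 - 49.1) / (81.9 - 28.4)
f_alpha = 0.6131


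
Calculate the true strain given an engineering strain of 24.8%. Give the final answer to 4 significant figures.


epsilon_true = ln(1 + epsilon_eng)
epsilon_true = ln(1 + 0.248)
epsilon_true = 0.2215


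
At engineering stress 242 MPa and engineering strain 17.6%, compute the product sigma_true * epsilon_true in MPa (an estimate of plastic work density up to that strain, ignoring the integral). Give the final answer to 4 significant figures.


sigma_true = sigma_eng * (1 + epsilon_eng)
sigma_true = 242 * (1 + 0.176) = 284.592 MPa
epsilon_true = ln(1 + epsilon_eng)
epsilon_true = ln(1 + 0.176) = 0.162119
sigma_true * epsilon_true = 284.592 * 0.162119 = 46.14 MPa


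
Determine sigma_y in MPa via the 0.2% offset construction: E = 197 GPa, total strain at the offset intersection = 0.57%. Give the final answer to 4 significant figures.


Offset strain = 0.002
Elastic strain at yield = total_strain - offset = 5.7e-03 - 0.002 = 3.7e-03
sigma_y = E * elastic_strain = 197000 * 3.7e-03
sigma_y = 728.9 MPa


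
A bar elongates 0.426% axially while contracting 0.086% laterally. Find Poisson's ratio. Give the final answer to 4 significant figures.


nu = -epsilon_lat / epsilon_axial
Lateral strain is contraction (negative), so using magnitudes:
nu = 0.086 / 0.426
nu = 0.2019


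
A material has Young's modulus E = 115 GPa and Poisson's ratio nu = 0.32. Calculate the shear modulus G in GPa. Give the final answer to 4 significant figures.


G = E / (2*(1+nu))
G = 115 / (2*(1+0.32))
G = 43.56 GPa


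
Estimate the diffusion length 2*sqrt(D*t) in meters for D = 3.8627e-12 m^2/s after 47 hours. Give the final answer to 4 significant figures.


t = 47 hr = 169200 s
Diffusion length = 2*sqrt(D*t)
= 2*sqrt(3.8627e-12 * 169200)
= 1.617e-03 m


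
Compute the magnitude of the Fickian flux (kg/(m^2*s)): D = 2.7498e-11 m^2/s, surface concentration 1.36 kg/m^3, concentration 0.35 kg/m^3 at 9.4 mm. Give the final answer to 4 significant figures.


J = -D * (dC/dx) = D * (C1 - C2) / dx
J = 2.7498e-11 * (1.36 - 0.35) / 9.4e-03
J = 2.955e-09 kg/(m^2*s)


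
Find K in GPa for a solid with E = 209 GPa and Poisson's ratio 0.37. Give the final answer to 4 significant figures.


K = E / (3*(1-2*nu))
K = 209 / (3*(1-2*0.37))
K = 267.9 GPa


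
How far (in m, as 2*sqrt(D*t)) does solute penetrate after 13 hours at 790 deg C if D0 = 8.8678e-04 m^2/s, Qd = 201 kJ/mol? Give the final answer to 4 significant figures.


Step 1: D = D0 * exp(-Qd/(R*T))
T = 1063.15 K
D = 8.8678e-04 * exp(-201e3 / (8.314 * 1063.15)) = 1.18015e-13 m^2/s
Step 2: L = 2*sqrt(D*t)
t = 13 h = 46800 s
L = 2*sqrt(1.18015e-13 * 46800) = 1.486e-04 m


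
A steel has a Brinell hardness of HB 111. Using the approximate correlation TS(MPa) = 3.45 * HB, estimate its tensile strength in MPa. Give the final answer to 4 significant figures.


TS (MPa) = 3.45 * HB
TS = 3.45 * 111
TS = 383 MPa


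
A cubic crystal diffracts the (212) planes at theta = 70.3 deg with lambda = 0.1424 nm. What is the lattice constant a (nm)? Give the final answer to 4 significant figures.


d = lambda / (2*sin(theta))
d = 0.1424 / (2*sin(70.3 deg))
d = 0.0756264 nm
a = d * sqrt(h^2+k^2+l^2) = 0.0756264 * sqrt(9)
a = 0.2269 nm


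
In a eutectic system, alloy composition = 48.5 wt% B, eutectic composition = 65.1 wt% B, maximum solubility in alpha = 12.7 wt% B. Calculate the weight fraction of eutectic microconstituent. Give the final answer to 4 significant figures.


f_primary = (C_e - C0) / (C_e - C_alpha_max)
f_primary = (65.1 - 48.5) / (65.1 - 12.7)
f_primary = 0.316794
f_eutectic = 1 - 0.316794 = 0.6832


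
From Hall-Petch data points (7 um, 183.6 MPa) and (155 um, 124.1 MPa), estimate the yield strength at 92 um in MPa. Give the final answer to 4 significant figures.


sigma_y = sigma0 + k / sqrt(d)
1/sqrt(d1) = 1/sqrt(7e-06) = 377.964;  1/sqrt(d2) = 80.3219
k = (sigma1 - sigma2) / (1/sqrt(d1) - 1/sqrt(d2)) = (183.6 - 124.1) / (377.964 - 80.3219) = 0.199904 MPa*m^0.5
sigma0 = sigma1 - k/sqrt(d1) = 183.6 - 0.199904*377.964 = 108.043 MPa
sigma_y(d3) = 108.043 + 0.199904 / sqrt(9.2e-05) = 128.9 MPa


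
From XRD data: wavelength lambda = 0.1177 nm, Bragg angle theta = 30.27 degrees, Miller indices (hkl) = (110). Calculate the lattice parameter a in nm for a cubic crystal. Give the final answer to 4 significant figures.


d = lambda / (2*sin(theta))
d = 0.1177 / (2*sin(30.27 deg))
d = 0.116748 nm
a = d * sqrt(h^2+k^2+l^2) = 0.116748 * sqrt(2)
a = 0.1651 nm


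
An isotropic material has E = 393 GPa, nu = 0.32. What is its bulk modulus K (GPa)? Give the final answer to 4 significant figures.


K = E / (3*(1-2*nu))
K = 393 / (3*(1-2*0.32))
K = 363.9 GPa


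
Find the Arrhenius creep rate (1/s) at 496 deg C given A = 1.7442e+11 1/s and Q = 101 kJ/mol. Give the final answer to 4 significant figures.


rate = A * exp(-Q / (R*T))
T = 496 + 273.15 = 769.15 K
rate = 1.7442e+11 * exp(-101e3 / (8.314 * 769.15))
rate = 24110 1/s


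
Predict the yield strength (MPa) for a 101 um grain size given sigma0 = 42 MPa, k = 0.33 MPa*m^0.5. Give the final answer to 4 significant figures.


sigma_y = sigma0 + k / sqrt(d)
d = 101 um = 1.01e-04 m
sigma_y = 42 + 0.33 / sqrt(1.01e-04)
sigma_y = 74.84 MPa


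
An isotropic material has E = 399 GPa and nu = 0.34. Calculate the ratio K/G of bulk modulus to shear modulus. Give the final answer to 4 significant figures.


G = E / (2*(1+nu))
G = 399 / (2*(1+0.34)) = 148.881 GPa
K = E / (3*(1-2*nu))
K = 399 / (3*(1-2*0.34)) = 415.625 GPa
K/G = 415.625 / 148.881 = 2.792


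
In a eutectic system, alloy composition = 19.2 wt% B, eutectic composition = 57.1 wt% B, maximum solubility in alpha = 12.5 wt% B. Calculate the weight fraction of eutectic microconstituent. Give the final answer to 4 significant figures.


f_primary = (C_e - C0) / (C_e - C_alpha_max)
f_primary = (57.1 - 19.2) / (57.1 - 12.5)
f_primary = 0.849776
f_eutectic = 1 - 0.849776 = 0.1502


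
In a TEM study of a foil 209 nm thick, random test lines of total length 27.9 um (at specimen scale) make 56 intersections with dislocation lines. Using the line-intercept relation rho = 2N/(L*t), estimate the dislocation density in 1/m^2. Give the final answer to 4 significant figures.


rho = 2N / (L * t)
L = 27.9 um = 2.79e-05 m, t = 209 nm = 2.09e-07 m
rho = 2 * 56 / (2.79e-05 * 2.09e-07)
rho = 1.921e+13 1/m^2


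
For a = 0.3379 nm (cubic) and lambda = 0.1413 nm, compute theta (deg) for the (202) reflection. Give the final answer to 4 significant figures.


d = a / sqrt(h^2+k^2+l^2)
d = 0.3379 / sqrt(8) = 0.119466 nm
lambda = 2*d*sin(theta)  =>  sin(theta) = lambda / (2*d)
sin(theta) = 0.1413 / (2 * 0.119466) = 0.591383
theta = 36.26 deg


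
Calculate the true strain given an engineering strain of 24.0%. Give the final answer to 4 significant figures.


epsilon_true = ln(1 + epsilon_eng)
epsilon_true = ln(1 + 0.24)
epsilon_true = 0.2151


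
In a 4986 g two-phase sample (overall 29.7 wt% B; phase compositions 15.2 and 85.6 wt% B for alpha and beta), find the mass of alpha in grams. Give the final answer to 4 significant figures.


f_alpha = (C_beta - C0) / (C_beta - C_alpha)
f_alpha = (85.6 - 29.7) / (85.6 - 15.2) = 0.794034
m_alpha = f_alpha * m_total = 0.794034 * 4986 = 3959 g


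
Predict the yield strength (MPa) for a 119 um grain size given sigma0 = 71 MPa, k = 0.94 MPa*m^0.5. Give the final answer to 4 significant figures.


sigma_y = sigma0 + k / sqrt(d)
d = 119 um = 1.19e-04 m
sigma_y = 71 + 0.94 / sqrt(1.19e-04)
sigma_y = 157.2 MPa


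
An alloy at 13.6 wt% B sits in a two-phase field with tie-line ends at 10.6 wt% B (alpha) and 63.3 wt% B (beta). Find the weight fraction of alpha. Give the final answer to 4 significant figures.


f_alpha = (C_beta - C0) / (C_beta - C_alpha)
f_alpha = (63.3 - 13.6) / (63.3 - 10.6)
f_alpha = 0.9431


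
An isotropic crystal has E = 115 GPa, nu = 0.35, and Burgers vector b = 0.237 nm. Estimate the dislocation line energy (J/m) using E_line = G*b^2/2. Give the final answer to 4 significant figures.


Step 1: G = E / (2*(1+nu))
G = 115 / (2*(1+0.35)) = 42.5926 GPa = 4.25926e+10 Pa
Step 2: E_line = G*b^2/2
b = 0.237 nm = 2.37e-10 m
E_line = 0.5 * 4.25926e+10 * (2.37e-10)^2 = 1.196e-09 J/m


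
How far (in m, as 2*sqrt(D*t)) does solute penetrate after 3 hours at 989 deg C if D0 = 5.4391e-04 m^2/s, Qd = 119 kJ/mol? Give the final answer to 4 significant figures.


Step 1: D = D0 * exp(-Qd/(R*T))
T = 1262.15 K
D = 5.4391e-04 * exp(-119e3 / (8.314 * 1262.15)) = 6.4637e-09 m^2/s
Step 2: L = 2*sqrt(D*t)
t = 3 h = 10800 s
L = 2*sqrt(6.4637e-09 * 10800) = 0.01671 m


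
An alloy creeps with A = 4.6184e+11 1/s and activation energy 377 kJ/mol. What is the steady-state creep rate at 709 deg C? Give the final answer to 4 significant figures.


rate = A * exp(-Q / (R*T))
T = 709 + 273.15 = 982.15 K
rate = 4.6184e+11 * exp(-377e3 / (8.314 * 982.15))
rate = 4.106e-09 1/s


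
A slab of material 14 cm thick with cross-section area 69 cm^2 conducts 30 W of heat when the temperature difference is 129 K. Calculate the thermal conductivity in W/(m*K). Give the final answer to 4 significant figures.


k = Q*L / (A*dT)
L = 0.14 m, A = 6.9e-03 m^2
k = 30 * 0.14 / (6.9e-03 * 129)
k = 4.719 W/(m*K)


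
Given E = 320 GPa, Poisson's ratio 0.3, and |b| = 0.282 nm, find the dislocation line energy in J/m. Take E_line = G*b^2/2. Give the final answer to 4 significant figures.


Step 1: G = E / (2*(1+nu))
G = 320 / (2*(1+0.3)) = 123.077 GPa = 1.23077e+11 Pa
Step 2: E_line = G*b^2/2
b = 0.282 nm = 2.82e-10 m
E_line = 0.5 * 1.23077e+11 * (2.82e-10)^2 = 4.894e-09 J/m


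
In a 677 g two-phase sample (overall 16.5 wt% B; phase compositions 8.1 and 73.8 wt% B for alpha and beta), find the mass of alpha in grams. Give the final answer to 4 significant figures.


f_alpha = (C_beta - C0) / (C_beta - C_alpha)
f_alpha = (73.8 - 16.5) / (73.8 - 8.1) = 0.872146
m_alpha = f_alpha * m_total = 0.872146 * 677 = 590.4 g


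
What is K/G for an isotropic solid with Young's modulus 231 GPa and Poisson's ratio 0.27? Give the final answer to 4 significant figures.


G = E / (2*(1+nu))
G = 231 / (2*(1+0.27)) = 90.9449 GPa
K = E / (3*(1-2*nu))
K = 231 / (3*(1-2*0.27)) = 167.391 GPa
K/G = 167.391 / 90.9449 = 1.841


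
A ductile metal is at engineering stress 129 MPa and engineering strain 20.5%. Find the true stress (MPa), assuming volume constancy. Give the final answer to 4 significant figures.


sigma_true = sigma_eng * (1 + epsilon_eng)
sigma_true = 129 * (1 + 0.205)
sigma_true = 155.4 MPa


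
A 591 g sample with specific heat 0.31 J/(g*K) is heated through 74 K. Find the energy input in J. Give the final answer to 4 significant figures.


Q = m * cp * dT
Q = 591 * 0.31 * 74
Q = 13560 J


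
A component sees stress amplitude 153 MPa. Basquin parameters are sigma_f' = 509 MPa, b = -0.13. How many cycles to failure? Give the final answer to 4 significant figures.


sigma_a = sigma_f' * (2*Nf)^b
2*Nf = (sigma_a / sigma_f')^(1/b)
2*Nf = (153 / 509)^(1/-0.13)
2*Nf = 10365.4
Nf = 5183 cycles


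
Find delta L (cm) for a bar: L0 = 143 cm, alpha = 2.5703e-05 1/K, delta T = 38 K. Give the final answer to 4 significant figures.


dL = L0 * alpha * dT
dL = 143 * 2.5703e-05 * 38
dL = 0.1397 cm


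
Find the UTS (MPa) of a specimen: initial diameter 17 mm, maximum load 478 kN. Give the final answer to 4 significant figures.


A0 = pi*(d/2)^2 = pi*(17/2)^2 = 226.98 mm^2
UTS = F_max / A0 = 478*1000 / 226.98
UTS = 2106 MPa


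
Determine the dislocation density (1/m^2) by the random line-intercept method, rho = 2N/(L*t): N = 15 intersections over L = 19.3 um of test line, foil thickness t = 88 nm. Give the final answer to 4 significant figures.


rho = 2N / (L * t)
L = 19.3 um = 1.93e-05 m, t = 88 nm = 8.8e-08 m
rho = 2 * 15 / (1.93e-05 * 8.8e-08)
rho = 1.766e+13 1/m^2


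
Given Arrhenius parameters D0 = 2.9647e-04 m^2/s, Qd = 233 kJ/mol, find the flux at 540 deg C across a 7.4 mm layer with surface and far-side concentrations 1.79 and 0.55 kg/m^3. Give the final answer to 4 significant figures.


Step 1: D = D0 * exp(-Qd/(R*T))
T = 540 + 273.15 = 813.15 K
D = 2.9647e-04 * exp(-233e3 / (8.314 * 813.15)) = 3.19247e-19 m^2/s
Step 2: J = D * (C1 - C2) / dx
J = 3.19247e-19 * (1.79 - 0.55) / 7.4e-03
J = 5.35e-17 kg/(m^2*s)


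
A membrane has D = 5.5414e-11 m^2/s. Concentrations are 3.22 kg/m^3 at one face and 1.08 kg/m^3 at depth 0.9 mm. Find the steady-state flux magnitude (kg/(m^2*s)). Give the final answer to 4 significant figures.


J = -D * (dC/dx) = D * (C1 - C2) / dx
J = 5.5414e-11 * (3.22 - 1.08) / 9e-04
J = 1.318e-07 kg/(m^2*s)


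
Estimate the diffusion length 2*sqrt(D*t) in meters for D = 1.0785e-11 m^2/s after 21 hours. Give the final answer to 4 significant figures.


t = 21 hr = 75600 s
Diffusion length = 2*sqrt(D*t)
= 2*sqrt(1.0785e-11 * 75600)
= 1.806e-03 m


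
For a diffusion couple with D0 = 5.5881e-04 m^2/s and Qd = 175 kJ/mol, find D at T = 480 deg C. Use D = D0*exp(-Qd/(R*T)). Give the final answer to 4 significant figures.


D = D0 * exp(-Qd / (R*T))
T = 753.15 K
D = 5.5881e-04 * exp(-175e3 / (8.314 * 753.15))
D = 4.071e-16 m^2/s


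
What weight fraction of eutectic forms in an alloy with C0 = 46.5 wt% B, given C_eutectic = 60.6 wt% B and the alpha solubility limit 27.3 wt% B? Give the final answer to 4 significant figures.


f_primary = (C_e - C0) / (C_e - C_alpha_max)
f_primary = (60.6 - 46.5) / (60.6 - 27.3)
f_primary = 0.423423
f_eutectic = 1 - 0.423423 = 0.5766


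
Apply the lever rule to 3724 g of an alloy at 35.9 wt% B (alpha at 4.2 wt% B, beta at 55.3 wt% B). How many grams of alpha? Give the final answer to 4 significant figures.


f_alpha = (C_beta - C0) / (C_beta - C_alpha)
f_alpha = (55.3 - 35.9) / (55.3 - 4.2) = 0.379648
m_alpha = f_alpha * m_total = 0.379648 * 3724 = 1414 g


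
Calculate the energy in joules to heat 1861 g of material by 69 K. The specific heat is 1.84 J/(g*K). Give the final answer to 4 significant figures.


Q = m * cp * dT
Q = 1861 * 1.84 * 69
Q = 236300 J


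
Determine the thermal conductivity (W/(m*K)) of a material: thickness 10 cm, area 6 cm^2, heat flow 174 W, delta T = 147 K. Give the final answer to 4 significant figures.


k = Q*L / (A*dT)
L = 0.1 m, A = 6e-04 m^2
k = 174 * 0.1 / (6e-04 * 147)
k = 197.3 W/(m*K)


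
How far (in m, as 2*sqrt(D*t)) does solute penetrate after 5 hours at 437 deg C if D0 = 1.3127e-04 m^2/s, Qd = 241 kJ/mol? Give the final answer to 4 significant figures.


Step 1: D = D0 * exp(-Qd/(R*T))
T = 710.15 K
D = 1.3127e-04 * exp(-241e3 / (8.314 * 710.15)) = 2.45992e-22 m^2/s
Step 2: L = 2*sqrt(D*t)
t = 5 h = 18000 s
L = 2*sqrt(2.45992e-22 * 18000) = 4.208e-09 m


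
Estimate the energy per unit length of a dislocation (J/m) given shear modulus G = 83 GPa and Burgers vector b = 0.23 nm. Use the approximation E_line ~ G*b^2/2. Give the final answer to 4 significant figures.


E = G*b^2/2
b = 0.23 nm = 2.3e-10 m
G = 83 GPa = 8.3e+10 Pa
E = 0.5 * 8.3e+10 * (2.3e-10)^2
E = 2.195e-09 J/m


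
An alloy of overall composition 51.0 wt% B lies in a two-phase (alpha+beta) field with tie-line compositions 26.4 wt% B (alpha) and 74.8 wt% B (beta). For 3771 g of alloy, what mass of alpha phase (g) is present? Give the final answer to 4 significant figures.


f_alpha = (C_beta - C0) / (C_beta - C_alpha)
f_alpha = (74.8 - 51.0) / (74.8 - 26.4) = 0.491736
m_alpha = f_alpha * m_total = 0.491736 * 3771 = 1854 g


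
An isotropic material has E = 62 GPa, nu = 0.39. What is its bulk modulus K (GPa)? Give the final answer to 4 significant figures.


K = E / (3*(1-2*nu))
K = 62 / (3*(1-2*0.39))
K = 93.94 GPa


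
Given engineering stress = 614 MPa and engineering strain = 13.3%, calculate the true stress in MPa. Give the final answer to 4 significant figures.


sigma_true = sigma_eng * (1 + epsilon_eng)
sigma_true = 614 * (1 + 0.133)
sigma_true = 695.7 MPa


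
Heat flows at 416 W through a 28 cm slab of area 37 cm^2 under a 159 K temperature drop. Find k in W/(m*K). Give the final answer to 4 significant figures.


k = Q*L / (A*dT)
L = 0.28 m, A = 3.7e-03 m^2
k = 416 * 0.28 / (3.7e-03 * 159)
k = 198 W/(m*K)


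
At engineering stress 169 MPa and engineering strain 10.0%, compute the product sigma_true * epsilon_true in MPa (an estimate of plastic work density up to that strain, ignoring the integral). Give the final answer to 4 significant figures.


sigma_true = sigma_eng * (1 + epsilon_eng)
sigma_true = 169 * (1 + 0.1) = 185.9 MPa
epsilon_true = ln(1 + epsilon_eng)
epsilon_true = ln(1 + 0.1) = 0.0953102
sigma_true * epsilon_true = 185.9 * 0.0953102 = 17.72 MPa


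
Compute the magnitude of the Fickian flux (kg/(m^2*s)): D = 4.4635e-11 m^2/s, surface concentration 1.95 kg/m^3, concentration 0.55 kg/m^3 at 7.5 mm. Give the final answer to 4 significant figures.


J = -D * (dC/dx) = D * (C1 - C2) / dx
J = 4.4635e-11 * (1.95 - 0.55) / 7.5e-03
J = 8.332e-09 kg/(m^2*s)


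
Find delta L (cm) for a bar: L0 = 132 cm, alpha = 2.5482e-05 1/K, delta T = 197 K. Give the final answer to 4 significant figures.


dL = L0 * alpha * dT
dL = 132 * 2.5482e-05 * 197
dL = 0.6626 cm


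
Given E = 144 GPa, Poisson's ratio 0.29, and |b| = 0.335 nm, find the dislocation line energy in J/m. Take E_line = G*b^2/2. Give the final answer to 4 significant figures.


Step 1: G = E / (2*(1+nu))
G = 144 / (2*(1+0.29)) = 55.814 GPa = 5.5814e+10 Pa
Step 2: E_line = G*b^2/2
b = 0.335 nm = 3.35e-10 m
E_line = 0.5 * 5.5814e+10 * (3.35e-10)^2 = 3.132e-09 J/m


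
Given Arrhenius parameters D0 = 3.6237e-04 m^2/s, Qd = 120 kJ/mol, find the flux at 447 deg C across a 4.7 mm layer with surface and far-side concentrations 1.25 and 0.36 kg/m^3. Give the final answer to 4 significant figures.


Step 1: D = D0 * exp(-Qd/(R*T))
T = 447 + 273.15 = 720.15 K
D = 3.6237e-04 * exp(-120e3 / (8.314 * 720.15)) = 7.15942e-13 m^2/s
Step 2: J = D * (C1 - C2) / dx
J = 7.15942e-13 * (1.25 - 0.36) / 4.7e-03
J = 1.356e-10 kg/(m^2*s)


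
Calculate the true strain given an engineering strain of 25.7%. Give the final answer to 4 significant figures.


epsilon_true = ln(1 + epsilon_eng)
epsilon_true = ln(1 + 0.257)
epsilon_true = 0.2287


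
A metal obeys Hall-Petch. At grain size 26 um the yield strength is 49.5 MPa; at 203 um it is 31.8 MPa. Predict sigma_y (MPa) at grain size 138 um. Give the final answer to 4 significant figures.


sigma_y = sigma0 + k / sqrt(d)
1/sqrt(d1) = 1/sqrt(2.6e-05) = 196.116;  1/sqrt(d2) = 70.1862
k = (sigma1 - sigma2) / (1/sqrt(d1) - 1/sqrt(d2)) = (49.5 - 31.8) / (196.116 - 70.1862) = 0.140554 MPa*m^0.5
sigma0 = sigma1 - k/sqrt(d1) = 49.5 - 0.140554*196.116 = 21.935 MPa
sigma_y(d3) = 21.935 + 0.140554 / sqrt(1.38e-04) = 33.9 MPa
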